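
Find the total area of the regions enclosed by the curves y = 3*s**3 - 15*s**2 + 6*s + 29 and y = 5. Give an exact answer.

Set the curves equal: 3*s**3 - 15*s**2 + 6*s + 29 = 5, so 3*s**3 - 15*s**2 + 6*s + 24 = 0, which factors as 3*(s - 4)*(s - 2)*(s + 1) = 0. The curves meet at s = -1, 2, 4.
On [-1, 2], y = 3*s**3 - 15*s**2 + 6*s + 29 is on top; that piece has area ∫[-1,2] (3*s**3 - 15*s**2 + 6*s + 24) ds = 189/4.
On [2, 4], y = 5 is on top; that piece has area ∫[2,4] (-(3*s**3 - 15*s**2 + 6*s + 24)) ds = 16.
Total enclosed area = 189/4 + 16 = 253/4.

253/4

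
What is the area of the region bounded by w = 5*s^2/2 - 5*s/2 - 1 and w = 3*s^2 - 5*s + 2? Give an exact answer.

1/12

Set the curves equal: 5*s^2/2 - 5*s/2 - 1 = 3*s^2 - 5*s + 2, so -s^2/2 + 5*s/2 - 3 = 0, which factors as -(s - 3)*(s - 2)/2 = 0. The curves meet at s = 2, 3.
On [2, 3], w = 5*s^2/2 - 5*s/2 - 1 is on top; that piece has area ∫[2,3] (-s^2/2 + 5*s/2 - 3) ds = 1/12.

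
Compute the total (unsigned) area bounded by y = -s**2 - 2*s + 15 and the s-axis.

The curve meets the s-axis where -s**2 - 2*s + 15 = 0, i.e. -(s - 3)*(s + 5) = 0, at s = -5, 3.
On [-5, 3] the curve lies above the axis; ∫[-5,3] (-s**2 - 2*s + 15) ds = 256/3, giving area 256/3.

256/3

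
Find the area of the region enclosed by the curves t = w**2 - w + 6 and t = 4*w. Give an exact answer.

Both boundary curves give t as a function of w, so integrate with respect to w. Setting them equal: w**2 - 5*w + 6 = 0, i.e. (w - 3)*(w - 2) = 0, so they meet at w = 2, 3.
For w in [2, 3], t = w**2 - w + 6 is on the left; area = ∫[2,3] (-(w**2 - 5*w + 6)) dw = 1/6.

1/6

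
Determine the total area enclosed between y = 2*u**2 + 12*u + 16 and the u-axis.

The curve meets the u-axis where 2*u**2 + 12*u + 16 = 0, i.e. 2*(u + 2)*(u + 4) = 0, at u = -4, -2.
On [-4, -2] the curve lies below the axis; ∫[-4,-2] (2*u**2 + 12*u + 16) du = -8/3, giving area 8/3.

8/3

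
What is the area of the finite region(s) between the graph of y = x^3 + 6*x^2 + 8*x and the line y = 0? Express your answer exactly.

The curve meets the x-axis where x^3 + 6*x^2 + 8*x = 0, i.e. x*(x + 2)*(x + 4) = 0, at x = -4, -2, 0.
On [-4, -2] the curve lies above the axis; ∫[-4,-2] (x^3 + 6*x^2 + 8*x) dx = 4, giving area 4.
On [-2, 0] the curve lies below the axis; ∫[-2,0] (x^3 + 6*x^2 + 8*x) dx = -4, giving area 4.
Total area = 4 + 4 = 8.

8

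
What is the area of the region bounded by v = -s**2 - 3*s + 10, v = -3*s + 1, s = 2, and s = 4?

6

The difference (-s**2 - 3*s + 10) - (-3*s + 1) = -s**2 + 9 changes sign at s = 3 inside [2, 4], so split the integral there.
∫[2,3] (-s**2 + 9) ds = 8/3.
∫[3,4] (-s**2 + 9) ds = -10/3; the area of that piece is 10/3.
Total area = 8/3 + 10/3 = 6.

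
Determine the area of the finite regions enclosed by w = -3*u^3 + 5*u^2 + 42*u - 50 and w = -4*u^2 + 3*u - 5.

Set the curves equal: -3*u^3 + 5*u^2 + 42*u - 50 = -4*u^2 + 3*u - 5, so -3*u^3 + 9*u^2 + 39*u - 45 = 0, which factors as -3*(u - 5)*(u - 1)*(u + 3) = 0. The curves meet at u = -3, 1, 5.
On [-3, 1], w = -4*u^2 + 3*u - 5 is on top; that piece has area ∫[-3,1] (-(-3*u^3 + 9*u^2 + 39*u - 45)) du = 192.
On [1, 5], w = -3*u^3 + 5*u^2 + 42*u - 50 is on top; that piece has area ∫[1,5] (-3*u^3 + 9*u^2 + 39*u - 45) du = 192.
Total enclosed area = 192 + 192 = 384.

384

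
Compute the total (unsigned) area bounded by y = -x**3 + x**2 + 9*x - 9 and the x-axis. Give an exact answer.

The curve meets the x-axis where -x**3 + x**2 + 9*x - 9 = 0, i.e. -(x - 3)*(x - 1)*(x + 3) = 0, at x = -3, 1, 3.
On [-3, 1] the curve lies below the axis; ∫[-3,1] (-x**3 + x**2 + 9*x - 9) dx = -128/3, giving area 128/3.
On [1, 3] the curve lies above the axis; ∫[1,3] (-x**3 + x**2 + 9*x - 9) dx = 20/3, giving area 20/3.
Total area = 128/3 + 20/3 = 148/3.

148/3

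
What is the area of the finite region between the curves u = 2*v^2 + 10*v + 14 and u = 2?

Both boundary curves give u as a function of v, so integrate with respect to v. Setting them equal: 2*v^2 + 10*v + 12 = 0, i.e. 2*(v + 2)*(v + 3) = 0, so they meet at v = -3, -2.
For v in [-3, -2], u = 2*v^2 + 10*v + 14 is on the left; area = ∫[-3,-2] (-(2*v^2 + 10*v + 12)) dv = 1/3.

1/3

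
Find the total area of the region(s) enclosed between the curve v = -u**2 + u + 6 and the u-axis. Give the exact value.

The curve meets the u-axis where -u**2 + u + 6 = 0, i.e. -(u - 3)*(u + 2) = 0, at u = -2, 3.
On [-2, 3] the curve lies above the axis; ∫[-2,3] (-u**2 + u + 6) du = 125/6, giving area 125/6.

125/6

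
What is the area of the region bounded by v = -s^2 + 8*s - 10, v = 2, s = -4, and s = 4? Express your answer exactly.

448/3

The difference (-s^2 + 8*s - 10) - (2) = -s^2 + 8*s - 12 changes sign at s = 2 inside [-4, 4], so split the integral there.
∫[-4,2] (-s^2 + 8*s - 12) ds = -144; the area of that piece is 144.
∫[2,4] (-s^2 + 8*s - 12) ds = 16/3.
Total area = 144 + 16/3 = 448/3.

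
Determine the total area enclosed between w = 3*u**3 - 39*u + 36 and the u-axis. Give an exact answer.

The curve meets the u-axis where 3*u**3 - 39*u + 36 = 0, i.e. 3*(u - 3)*(u - 1)*(u + 4) = 0, at u = -4, 1, 3.
On [-4, 1] the curve lies above the axis; ∫[-4,1] (3*u**3 - 39*u + 36) du = 1125/4, giving area 1125/4.
On [1, 3] the curve lies below the axis; ∫[1,3] (3*u**3 - 39*u + 36) du = -24, giving area 24.
Total area = 1125/4 + 24 = 1221/4.

1221/4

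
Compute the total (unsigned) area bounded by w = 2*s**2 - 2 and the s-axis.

The curve meets the s-axis where 2*s**2 - 2 = 0, i.e. 2*(s - 1)*(s + 1) = 0, at s = -1, 1.
On [-1, 1] the curve lies below the axis; ∫[-1,1] (2*s**2 - 2) ds = -8/3, giving area 8/3.

8/3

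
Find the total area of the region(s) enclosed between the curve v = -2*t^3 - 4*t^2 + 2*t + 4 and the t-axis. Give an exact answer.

37/6

The curve meets the t-axis where -2*t^3 - 4*t^2 + 2*t + 4 = 0, i.e. -2*(t - 1)*(t + 1)*(t + 2) = 0, at t = -2, -1, 1.
On [-2, -1] the curve lies below the axis; ∫[-2,-1] (-2*t^3 - 4*t^2 + 2*t + 4) dt = -5/6, giving area 5/6.
On [-1, 1] the curve lies above the axis; ∫[-1,1] (-2*t^3 - 4*t^2 + 2*t + 4) dt = 16/3, giving area 16/3.
Total area = 5/6 + 16/3 = 37/6.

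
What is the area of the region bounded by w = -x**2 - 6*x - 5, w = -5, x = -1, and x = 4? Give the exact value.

72

The difference (-x**2 - 6*x - 5) - (-5) = -x**2 - 6*x changes sign at x = 0 inside [-1, 4], so split the integral there.
∫[-1,0] (-x**2 - 6*x) dx = 8/3.
∫[0,4] (-x**2 - 6*x) dx = -208/3; the area of that piece is 208/3.
Total area = 8/3 + 208/3 = 72.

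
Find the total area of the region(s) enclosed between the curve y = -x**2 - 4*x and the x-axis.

The curve meets the x-axis where -x**2 - 4*x = 0, i.e. -x*(x + 4) = 0, at x = -4, 0.
On [-4, 0] the curve lies above the axis; ∫[-4,0] (-x**2 - 4*x) dx = 32/3, giving area 32/3.

32/3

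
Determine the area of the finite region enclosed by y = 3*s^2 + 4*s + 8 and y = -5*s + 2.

1/2

Set the curves equal: 3*s^2 + 4*s + 8 = -5*s + 2, so 3*s^2 + 9*s + 6 = 0, which factors as 3*(s + 1)*(s + 2) = 0. The curves meet at s = -2, -1.
On [-2, -1], y = -5*s + 2 is on top; that piece has area ∫[-2,-1] (-(3*s^2 + 9*s + 6)) ds = 1/2.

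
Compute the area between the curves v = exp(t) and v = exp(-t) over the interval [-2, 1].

-4 + exp(-2) + exp(-1) + exp(1) + exp(2)

The difference (exp(t)) - (exp(-t)) = exp(t) - exp(-t) changes sign at t = 0 inside [-2, 1], so split the integral there.
∫[-2,0] (exp(t) - exp(-t)) dt = -exp(2) - exp(-2) + 2; the area of that piece is -2 + exp(-2) + exp(2).
∫[0,1] (exp(t) - exp(-t)) dt = -2 + exp(-1) + exp(1).
Total area = (-2 + exp(-2) + exp(2)) + (-2 + exp(-1) + exp(1)) = -4 + exp(-2) + exp(-1) + exp(1) + exp(2).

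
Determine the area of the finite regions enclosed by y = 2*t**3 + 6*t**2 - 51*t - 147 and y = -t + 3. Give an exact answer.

Set the curves equal: 2*t**3 + 6*t**2 - 51*t - 147 = -t + 3, so 2*t**3 + 6*t**2 - 50*t - 150 = 0, which factors as 2*(t - 5)*(t + 3)*(t + 5) = 0. The curves meet at t = -5, -3, 5.
On [-5, -3], y = 2*t**3 + 6*t**2 - 51*t - 147 is on top; that piece has area ∫[-5,-3] (2*t**3 + 6*t**2 - 50*t - 150) dt = 24.
On [-3, 5], y = -t + 3 is on top; that piece has area ∫[-3,5] (-(2*t**3 + 6*t**2 - 50*t - 150)) dt = 1024.
Total enclosed area = 24 + 1024 = 1048.

1048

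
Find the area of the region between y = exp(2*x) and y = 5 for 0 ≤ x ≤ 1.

-19/2 + exp(2)/2 + 5*log(5)

The difference (exp(2*x)) - (5) = exp(2*x) - 5 changes sign at x = log(5)/2 inside [0, 1], so split the integral there.
∫[0,log(5)/2] (exp(2*x) - 5) dx = 2 - 5*log(5)/2; the area of that piece is -2 + 5*log(5)/2.
∫[log(5)/2,1] (exp(2*x) - 5) dx = -15/2 + exp(2)/2 + 5*log(5)/2.
Total area = (-2 + 5*log(5)/2) + (-15/2 + exp(2)/2 + 5*log(5)/2) = -19/2 + exp(2)/2 + 5*log(5).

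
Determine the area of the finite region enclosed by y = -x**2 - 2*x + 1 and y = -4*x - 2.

Set the curves equal: -x**2 - 2*x + 1 = -4*x - 2, so -x**2 + 2*x + 3 = 0, which factors as -(x - 3)*(x + 1) = 0. The curves meet at x = -1, 3.
On [-1, 3], y = -x**2 - 2*x + 1 is on top; that piece has area ∫[-1,3] (-x**2 + 2*x + 3) dx = 32/3.

32/3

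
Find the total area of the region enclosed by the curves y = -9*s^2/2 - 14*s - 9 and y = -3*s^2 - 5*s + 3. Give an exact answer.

2

Set the curves equal: -9*s^2/2 - 14*s - 9 = -3*s^2 - 5*s + 3, so -3*s^2/2 - 9*s - 12 = 0, which factors as -3*(s + 2)*(s + 4)/2 = 0. The curves meet at s = -4, -2.
On [-4, -2], y = -9*s^2/2 - 14*s - 9 is on top; that piece has area ∫[-4,-2] (-3*s^2/2 - 9*s - 12) ds = 2.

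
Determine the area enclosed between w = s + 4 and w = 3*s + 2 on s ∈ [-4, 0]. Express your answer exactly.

24

On [-4, 0], (s + 4) - (3*s + 2) = -2*s + 2 is ≥ 0 throughout, so the area is a single integral of |-2*s + 2|.
∫[-4,0] (-2*s + 2) ds = 24.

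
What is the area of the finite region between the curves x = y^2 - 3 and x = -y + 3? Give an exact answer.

Both boundary curves give x as a function of y, so integrate with respect to y. Setting them equal: y^2 + y - 6 = 0, i.e. (y - 2)*(y + 3) = 0, so they meet at y = -3, 2.
For y in [-3, 2], x = y^2 - 3 is on the left; area = ∫[-3,2] (-(y^2 + y - 6)) dy = 125/6.

125/6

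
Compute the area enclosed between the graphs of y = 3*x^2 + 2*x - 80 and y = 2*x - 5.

Set the curves equal: 3*x^2 + 2*x - 80 = 2*x - 5, so 3*x^2 - 75 = 0, which factors as 3*(x - 5)*(x + 5) = 0. The curves meet at x = -5, 5.
On [-5, 5], y = 2*x - 5 is on top; that piece has area ∫[-5,5] (-(3*x^2 - 75)) dx = 500.

500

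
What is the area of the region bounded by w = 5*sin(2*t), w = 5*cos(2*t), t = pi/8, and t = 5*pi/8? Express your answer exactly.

On [pi/8, 5*pi/8], (5*sin(2*t)) - (5*cos(2*t)) = 5*sin(2*t) - 5*cos(2*t) is ≥ 0 throughout, so the area is a single integral of |5*sin(2*t) - 5*cos(2*t)|.
∫[pi/8,5*pi/8] (5*sin(2*t) - 5*cos(2*t)) dt = 5*sqrt(2).

5*sqrt(2)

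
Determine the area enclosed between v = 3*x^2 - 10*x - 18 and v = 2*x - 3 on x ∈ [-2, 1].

The difference (3*x^2 - 10*x - 18) - (2*x - 3) = 3*x^2 - 12*x - 15 changes sign at x = -1 inside [-2, 1], so split the integral there.
∫[-2,-1] (3*x^2 - 12*x - 15) dx = 10.
∫[-1,1] (3*x^2 - 12*x - 15) dx = -28; the area of that piece is 28.
Total area = 10 + 28 = 38.

38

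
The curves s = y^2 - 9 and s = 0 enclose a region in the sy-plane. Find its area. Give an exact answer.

Both boundary curves give s as a function of y, so integrate with respect to y. Setting them equal: y^2 - 9 = 0, i.e. (y - 3)*(y + 3) = 0, so they meet at y = -3, 3.
For y in [-3, 3], s = y^2 - 9 is on the left; area = ∫[-3,3] (-(y^2 - 9)) dy = 36.

36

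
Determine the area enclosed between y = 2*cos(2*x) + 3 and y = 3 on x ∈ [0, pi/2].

The difference (2*cos(2*x) + 3) - (3) = 2*cos(2*x) changes sign at x = pi/4 inside [0, pi/2], so split the integral there.
∫[0,pi/4] (2*cos(2*x)) dx = 1.
∫[pi/4,pi/2] (2*cos(2*x)) dx = -1; the area of that piece is 1.
Total area = 1 + 1 = 2.

2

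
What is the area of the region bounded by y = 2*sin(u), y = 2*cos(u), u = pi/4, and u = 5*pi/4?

On [pi/4, 5*pi/4], (2*sin(u)) - (2*cos(u)) = 2*sin(u) - 2*cos(u) is ≥ 0 throughout, so the area is a single integral of |2*sin(u) - 2*cos(u)|.
∫[pi/4,5*pi/4] (2*sin(u) - 2*cos(u)) du = 4*sqrt(2).

4*sqrt(2)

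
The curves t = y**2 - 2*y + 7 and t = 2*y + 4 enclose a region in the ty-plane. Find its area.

4/3

Both boundary curves give t as a function of y, so integrate with respect to y. Setting them equal: y**2 - 4*y + 3 = 0, i.e. (y - 3)*(y - 1) = 0, so they meet at y = 1, 3.
For y in [1, 3], t = y**2 - 2*y + 7 is on the left; area = ∫[1,3] (-(y**2 - 4*y + 3)) dy = 4/3.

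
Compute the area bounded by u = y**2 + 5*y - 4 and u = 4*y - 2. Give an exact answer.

Both boundary curves give u as a function of y, so integrate with respect to y. Setting them equal: y**2 + y - 2 = 0, i.e. (y - 1)*(y + 2) = 0, so they meet at y = -2, 1.
For y in [-2, 1], u = y**2 + 5*y - 4 is on the left; area = ∫[-2,1] (-(y**2 + y - 2)) dy = 9/2.

9/2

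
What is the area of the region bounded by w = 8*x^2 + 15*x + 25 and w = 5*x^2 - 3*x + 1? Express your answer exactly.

Set the curves equal: 8*x^2 + 15*x + 25 = 5*x^2 - 3*x + 1, so 3*x^2 + 18*x + 24 = 0, which factors as 3*(x + 2)*(x + 4) = 0. The curves meet at x = -4, -2.
On [-4, -2], w = 5*x^2 - 3*x + 1 is on top; that piece has area ∫[-4,-2] (-(3*x^2 + 18*x + 24)) dx = 4.

4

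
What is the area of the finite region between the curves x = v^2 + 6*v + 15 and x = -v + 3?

1/6

Both boundary curves give x as a function of v, so integrate with respect to v. Setting them equal: v^2 + 7*v + 12 = 0, i.e. (v + 3)*(v + 4) = 0, so they meet at v = -4, -3.
For v in [-4, -3], x = v^2 + 6*v + 15 is on the left; area = ∫[-4,-3] (-(v^2 + 7*v + 12)) dv = 1/6.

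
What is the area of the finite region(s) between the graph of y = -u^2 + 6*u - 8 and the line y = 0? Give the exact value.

4/3

The curve meets the u-axis where -u^2 + 6*u - 8 = 0, i.e. -(u - 4)*(u - 2) = 0, at u = 2, 4.
On [2, 4] the curve lies above the axis; ∫[2,4] (-u^2 + 6*u - 8) du = 4/3, giving area 4/3.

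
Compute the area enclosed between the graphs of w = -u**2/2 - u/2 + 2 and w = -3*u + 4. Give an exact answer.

9/4

Set the curves equal: -u**2/2 - u/2 + 2 = -3*u + 4, so -u**2/2 + 5*u/2 - 2 = 0, which factors as -(u - 4)*(u - 1)/2 = 0. The curves meet at u = 1, 4.
On [1, 4], w = -u**2/2 - u/2 + 2 is on top; that piece has area ∫[1,4] (-u**2/2 + 5*u/2 - 2) du = 9/4.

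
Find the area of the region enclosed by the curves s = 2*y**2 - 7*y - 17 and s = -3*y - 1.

Both boundary curves give s as a function of y, so integrate with respect to y. Setting them equal: 2*y**2 - 4*y - 16 = 0, i.e. 2*(y - 4)*(y + 2) = 0, so they meet at y = -2, 4.
For y in [-2, 4], s = 2*y**2 - 7*y - 17 is on the left; area = ∫[-2,4] (-(2*y**2 - 4*y - 16)) dy = 72.

72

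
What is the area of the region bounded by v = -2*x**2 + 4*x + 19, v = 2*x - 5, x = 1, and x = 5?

The difference (-2*x**2 + 4*x + 19) - (2*x - 5) = -2*x**2 + 2*x + 24 changes sign at x = 4 inside [1, 5], so split the integral there.
∫[1,4] (-2*x**2 + 2*x + 24) dx = 45.
∫[4,5] (-2*x**2 + 2*x + 24) dx = -23/3; the area of that piece is 23/3.
Total area = 45 + 23/3 = 158/3.

158/3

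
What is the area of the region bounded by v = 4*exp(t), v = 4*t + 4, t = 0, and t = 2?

-20 + 4*exp(2)

On [0, 2], (4*exp(t)) - (4*t + 4) = -4*t + 4*exp(t) - 4 is ≥ 0 throughout, so the area is a single integral of |-4*t + 4*exp(t) - 4|.
∫[0,2] (-4*t + 4*exp(t) - 4) dt = -20 + 4*exp(2).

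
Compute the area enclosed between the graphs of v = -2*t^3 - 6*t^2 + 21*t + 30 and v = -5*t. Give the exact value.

256

Set the curves equal: -2*t^3 - 6*t^2 + 21*t + 30 = -5*t, so -2*t^3 - 6*t^2 + 26*t + 30 = 0, which factors as -2*(t - 3)*(t + 1)*(t + 5) = 0. The curves meet at t = -5, -1, 3.
On [-5, -1], v = -5*t is on top; that piece has area ∫[-5,-1] (-(-2*t^3 - 6*t^2 + 26*t + 30)) dt = 128.
On [-1, 3], v = -2*t^3 - 6*t^2 + 21*t + 30 is on top; that piece has area ∫[-1,3] (-2*t^3 - 6*t^2 + 26*t + 30) dt = 128.
Total enclosed area = 128 + 128 = 256.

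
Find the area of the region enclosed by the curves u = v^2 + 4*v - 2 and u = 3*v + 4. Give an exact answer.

Both boundary curves give u as a function of v, so integrate with respect to v. Setting them equal: v^2 + v - 6 = 0, i.e. (v - 2)*(v + 3) = 0, so they meet at v = -3, 2.
For v in [-3, 2], u = v^2 + 4*v - 2 is on the left; area = ∫[-3,2] (-(v^2 + v - 6)) dv = 125/6.

125/6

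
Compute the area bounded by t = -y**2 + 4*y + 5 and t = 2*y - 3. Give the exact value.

36

Both boundary curves give t as a function of y, so integrate with respect to y. Setting them equal: -y**2 + 2*y + 8 = 0, i.e. -(y - 4)*(y + 2) = 0, so they meet at y = -2, 4.
For y in [-2, 4], t = -y**2 + 4*y + 5 is on the right; area = ∫[-2,4] (-y**2 + 2*y + 8) dy = 36.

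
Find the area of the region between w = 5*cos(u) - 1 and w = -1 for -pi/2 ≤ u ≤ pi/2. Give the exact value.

10

On [-pi/2, pi/2], (5*cos(u) - 1) - (-1) = 5*cos(u) is ≥ 0 throughout, so the area is a single integral of |5*cos(u)|.
∫[-pi/2,pi/2] (5*cos(u)) du = 10.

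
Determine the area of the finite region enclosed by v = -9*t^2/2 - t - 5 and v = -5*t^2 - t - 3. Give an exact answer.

16/3

Set the curves equal: -9*t^2/2 - t - 5 = -5*t^2 - t - 3, so t^2/2 - 2 = 0, which factors as (t - 2)*(t + 2)/2 = 0. The curves meet at t = -2, 2.
On [-2, 2], v = -5*t^2 - t - 3 is on top; that piece has area ∫[-2,2] (-(t^2/2 - 2)) dt = 16/3.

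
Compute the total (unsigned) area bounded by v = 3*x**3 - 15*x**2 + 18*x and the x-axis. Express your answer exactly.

37/4

The curve meets the x-axis where 3*x**3 - 15*x**2 + 18*x = 0, i.e. 3*x*(x - 3)*(x - 2) = 0, at x = 0, 2, 3.
On [0, 2] the curve lies above the axis; ∫[0,2] (3*x**3 - 15*x**2 + 18*x) dx = 8, giving area 8.
On [2, 3] the curve lies below the axis; ∫[2,3] (3*x**3 - 15*x**2 + 18*x) dx = -5/4, giving area 5/4.
Total area = 8 + 5/4 = 37/4.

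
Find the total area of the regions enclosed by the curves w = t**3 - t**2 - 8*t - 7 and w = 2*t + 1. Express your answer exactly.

443/6

Set the curves equal: t**3 - t**2 - 8*t - 7 = 2*t + 1, so t**3 - t**2 - 10*t - 8 = 0, which factors as (t - 4)*(t + 1)*(t + 2) = 0. The curves meet at t = -2, -1, 4.
On [-2, -1], w = t**3 - t**2 - 8*t - 7 is on top; that piece has area ∫[-2,-1] (t**3 - t**2 - 10*t - 8) dt = 11/12.
On [-1, 4], w = 2*t + 1 is on top; that piece has area ∫[-1,4] (-(t**3 - t**2 - 10*t - 8)) dt = 875/12.
Total enclosed area = 11/12 + 875/12 = 443/6.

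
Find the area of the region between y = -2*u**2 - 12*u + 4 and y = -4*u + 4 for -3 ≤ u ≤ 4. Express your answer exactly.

The difference (-2*u**2 - 12*u + 4) - (-4*u + 4) = -2*u**2 - 8*u changes sign at u = 0 inside [-3, 4], so split the integral there.
∫[-3,0] (-2*u**2 - 8*u) du = 18.
∫[0,4] (-2*u**2 - 8*u) du = -320/3; the area of that piece is 320/3.
Total area = 18 + 320/3 = 374/3.

374/3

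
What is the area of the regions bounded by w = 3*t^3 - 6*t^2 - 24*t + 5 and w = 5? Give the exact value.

148

Set the curves equal: 3*t^3 - 6*t^2 - 24*t + 5 = 5, so 3*t^3 - 6*t^2 - 24*t = 0, which factors as 3*t*(t - 4)*(t + 2) = 0. The curves meet at t = -2, 0, 4.
On [-2, 0], w = 3*t^3 - 6*t^2 - 24*t + 5 is on top; that piece has area ∫[-2,0] (3*t^3 - 6*t^2 - 24*t) dt = 20.
On [0, 4], w = 5 is on top; that piece has area ∫[0,4] (-(3*t^3 - 6*t^2 - 24*t)) dt = 128.
Total enclosed area = 20 + 128 = 148.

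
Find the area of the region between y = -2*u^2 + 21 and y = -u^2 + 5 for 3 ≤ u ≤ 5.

The difference (-2*u^2 + 21) - (-u^2 + 5) = -u^2 + 16 changes sign at u = 4 inside [3, 5], so split the integral there.
∫[3,4] (-u^2 + 16) du = 11/3.
∫[4,5] (-u^2 + 16) du = -13/3; the area of that piece is 13/3.
Total area = 11/3 + 13/3 = 8.

8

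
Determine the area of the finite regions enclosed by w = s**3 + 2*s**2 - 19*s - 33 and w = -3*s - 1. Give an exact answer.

Set the curves equal: s**3 + 2*s**2 - 19*s - 33 = -3*s - 1, so s**3 + 2*s**2 - 16*s - 32 = 0, which factors as (s - 4)*(s + 2)*(s + 4) = 0. The curves meet at s = -4, -2, 4.
On [-4, -2], w = s**3 + 2*s**2 - 19*s - 33 is on top; that piece has area ∫[-4,-2] (s**3 + 2*s**2 - 16*s - 32) ds = 28/3.
On [-2, 4], w = -3*s - 1 is on top; that piece has area ∫[-2,4] (-(s**3 + 2*s**2 - 16*s - 32)) ds = 180.
Total enclosed area = 28/3 + 180 = 568/3.

568/3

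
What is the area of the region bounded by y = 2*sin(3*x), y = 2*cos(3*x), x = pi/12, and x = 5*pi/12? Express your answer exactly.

On [pi/12, 5*pi/12], (2*sin(3*x)) - (2*cos(3*x)) = 2*sin(3*x) - 2*cos(3*x) is ≥ 0 throughout, so the area is a single integral of |2*sin(3*x) - 2*cos(3*x)|.
∫[pi/12,5*pi/12] (2*sin(3*x) - 2*cos(3*x)) dx = 4*sqrt(2)/3.

4*sqrt(2)/3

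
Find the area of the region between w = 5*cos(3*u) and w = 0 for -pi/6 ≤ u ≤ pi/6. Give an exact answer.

On [-pi/6, pi/6], (5*cos(3*u)) - (0) = 5*cos(3*u) is ≥ 0 throughout, so the area is a single integral of |5*cos(3*u)|.
∫[-pi/6,pi/6] (5*cos(3*u)) du = 10/3.

10/3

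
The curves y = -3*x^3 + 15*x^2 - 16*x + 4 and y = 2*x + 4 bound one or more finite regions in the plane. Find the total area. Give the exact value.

Set the curves equal: -3*x^3 + 15*x^2 - 16*x + 4 = 2*x + 4, so -3*x^3 + 15*x^2 - 18*x = 0, which factors as -3*x*(x - 3)*(x - 2) = 0. The curves meet at x = 0, 2, 3.
On [0, 2], y = 2*x + 4 is on top; that piece has area ∫[0,2] (-(-3*x^3 + 15*x^2 - 18*x)) dx = 8.
On [2, 3], y = -3*x^3 + 15*x^2 - 16*x + 4 is on top; that piece has area ∫[2,3] (-3*x^3 + 15*x^2 - 18*x) dx = 5/4.
Total enclosed area = 8 + 5/4 = 37/4.

37/4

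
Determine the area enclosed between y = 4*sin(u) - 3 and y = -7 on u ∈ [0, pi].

8 + 4*pi

On [0, pi], (4*sin(u) - 3) - (-7) = 4*sin(u) + 4 is ≥ 0 throughout, so the area is a single integral of |4*sin(u) + 4|.
∫[0,pi] (4*sin(u) + 4) du = 8 + 4*pi.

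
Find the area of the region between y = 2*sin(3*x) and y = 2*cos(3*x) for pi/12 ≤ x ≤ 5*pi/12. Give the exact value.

On [pi/12, 5*pi/12], (2*sin(3*x)) - (2*cos(3*x)) = 2*sin(3*x) - 2*cos(3*x) is ≥ 0 throughout, so the area is a single integral of |2*sin(3*x) - 2*cos(3*x)|.
∫[pi/12,5*pi/12] (2*sin(3*x) - 2*cos(3*x)) dx = 4*sqrt(2)/3.

4*sqrt(2)/3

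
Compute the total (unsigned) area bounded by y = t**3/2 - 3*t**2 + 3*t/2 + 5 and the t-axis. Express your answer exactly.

The curve meets the t-axis where t**3/2 - 3*t**2 + 3*t/2 + 5 = 0, i.e. (t - 5)*(t - 2)*(t + 1)/2 = 0, at t = -1, 2, 5.
On [-1, 2] the curve lies above the axis; ∫[-1,2] (t**3/2 - 3*t**2 + 3*t/2 + 5) dt = 81/8, giving area 81/8.
On [2, 5] the curve lies below the axis; ∫[2,5] (t**3/2 - 3*t**2 + 3*t/2 + 5) dt = -81/8, giving area 81/8.
Total area = 81/8 + 81/8 = 81/4.

81/4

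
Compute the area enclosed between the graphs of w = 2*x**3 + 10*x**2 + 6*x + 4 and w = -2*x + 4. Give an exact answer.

71/3

Set the curves equal: 2*x**3 + 10*x**2 + 6*x + 4 = -2*x + 4, so 2*x**3 + 10*x**2 + 8*x = 0, which factors as 2*x*(x + 1)*(x + 4) = 0. The curves meet at x = -4, -1, 0.
On [-4, -1], w = 2*x**3 + 10*x**2 + 6*x + 4 is on top; that piece has area ∫[-4,-1] (2*x**3 + 10*x**2 + 8*x) dx = 45/2.
On [-1, 0], w = -2*x + 4 is on top; that piece has area ∫[-1,0] (-(2*x**3 + 10*x**2 + 8*x)) dx = 7/6.
Total enclosed area = 45/2 + 7/6 = 71/3.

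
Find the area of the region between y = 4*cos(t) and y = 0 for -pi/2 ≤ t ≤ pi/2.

8

On [-pi/2, pi/2], (4*cos(t)) - (0) = 4*cos(t) is ≥ 0 throughout, so the area is a single integral of |4*cos(t)|.
∫[-pi/2,pi/2] (4*cos(t)) dt = 8.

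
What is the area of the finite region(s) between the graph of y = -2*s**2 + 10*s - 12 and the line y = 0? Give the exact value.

1/3

The curve meets the s-axis where -2*s**2 + 10*s - 12 = 0, i.e. -2*(s - 3)*(s - 2) = 0, at s = 2, 3.
On [2, 3] the curve lies above the axis; ∫[2,3] (-2*s**2 + 10*s - 12) ds = 1/3, giving area 1/3.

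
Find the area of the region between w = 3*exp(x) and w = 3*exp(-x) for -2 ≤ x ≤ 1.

The difference (3*exp(x)) - (3*exp(-x)) = 3*exp(x) - 3*exp(-x) changes sign at x = 0 inside [-2, 1], so split the integral there.
∫[-2,0] (3*exp(x) - 3*exp(-x)) dx = -3*exp(2) - 3*exp(-2) + 6; the area of that piece is -6 + 3*exp(-2) + 3*exp(2).
∫[0,1] (3*exp(x) - 3*exp(-x)) dx = -6 + 3*exp(-1) + 3*exp(1).
Total area = (-6 + 3*exp(-2) + 3*exp(2)) + (-6 + 3*exp(-1) + 3*exp(1)) = -12 + 3*exp(-2) + 3*exp(-1) + 3*exp(1) + 3*exp(2).

-12 + 3*exp(-2) + 3*exp(-1) + 3*exp(1) + 3*exp(2)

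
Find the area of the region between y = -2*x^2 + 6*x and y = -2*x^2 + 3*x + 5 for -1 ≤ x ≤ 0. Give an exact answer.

13/2

On [-1, 0], (-2*x^2 + 6*x) - (-2*x^2 + 3*x + 5) = 3*x - 5 is ≤ 0 throughout, so the area is a single integral of |3*x - 5|.
∫[-1,0] (3*x - 5) dx = -13/2; the area of that piece is 13/2.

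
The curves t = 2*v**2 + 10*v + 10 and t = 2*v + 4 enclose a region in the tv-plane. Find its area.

Both boundary curves give t as a function of v, so integrate with respect to v. Setting them equal: 2*v**2 + 8*v + 6 = 0, i.e. 2*(v + 1)*(v + 3) = 0, so they meet at v = -3, -1.
For v in [-3, -1], t = 2*v**2 + 10*v + 10 is on the left; area = ∫[-3,-1] (-(2*v**2 + 8*v + 6)) dv = 8/3.

8/3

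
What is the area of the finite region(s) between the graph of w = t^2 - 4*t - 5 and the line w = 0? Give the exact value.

36

The curve meets the t-axis where t^2 - 4*t - 5 = 0, i.e. (t - 5)*(t + 1) = 0, at t = -1, 5.
On [-1, 5] the curve lies below the axis; ∫[-1,5] (t^2 - 4*t - 5) dt = -36, giving area 36.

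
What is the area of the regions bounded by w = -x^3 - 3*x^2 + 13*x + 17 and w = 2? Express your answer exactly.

128

Set the curves equal: -x^3 - 3*x^2 + 13*x + 17 = 2, so -x^3 - 3*x^2 + 13*x + 15 = 0, which factors as -(x - 3)*(x + 1)*(x + 5) = 0. The curves meet at x = -5, -1, 3.
On [-5, -1], w = 2 is on top; that piece has area ∫[-5,-1] (-(-x^3 - 3*x^2 + 13*x + 15)) dx = 64.
On [-1, 3], w = -x^3 - 3*x^2 + 13*x + 17 is on top; that piece has area ∫[-1,3] (-x^3 - 3*x^2 + 13*x + 15) dx = 64.
Total enclosed area = 64 + 64 = 128.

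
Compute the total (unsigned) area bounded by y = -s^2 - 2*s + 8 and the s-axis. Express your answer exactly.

36

The curve meets the s-axis where -s^2 - 2*s + 8 = 0, i.e. -(s - 2)*(s + 4) = 0, at s = -4, 2.
On [-4, 2] the curve lies above the axis; ∫[-4,2] (-s^2 - 2*s + 8) ds = 36, giving area 36.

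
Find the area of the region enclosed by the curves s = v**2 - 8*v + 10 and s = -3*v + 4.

Both boundary curves give s as a function of v, so integrate with respect to v. Setting them equal: v**2 - 5*v + 6 = 0, i.e. (v - 3)*(v - 2) = 0, so they meet at v = 2, 3.
For v in [2, 3], s = v**2 - 8*v + 10 is on the left; area = ∫[2,3] (-(v**2 - 5*v + 6)) dv = 1/6.

1/6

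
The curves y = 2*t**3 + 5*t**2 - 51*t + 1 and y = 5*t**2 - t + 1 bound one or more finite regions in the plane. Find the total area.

Set the curves equal: 2*t**3 + 5*t**2 - 51*t + 1 = 5*t**2 - t + 1, so 2*t**3 - 50*t = 0, which factors as 2*t*(t - 5)*(t + 5) = 0. The curves meet at t = -5, 0, 5.
On [-5, 0], y = 2*t**3 + 5*t**2 - 51*t + 1 is on top; that piece has area ∫[-5,0] (2*t**3 - 50*t) dt = 625/2.
On [0, 5], y = 5*t**2 - t + 1 is on top; that piece has area ∫[0,5] (-(2*t**3 - 50*t)) dt = 625/2.
Total enclosed area = 625/2 + 625/2 = 625.

625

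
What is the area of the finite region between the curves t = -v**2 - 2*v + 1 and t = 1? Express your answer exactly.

4/3

Both boundary curves give t as a function of v, so integrate with respect to v. Setting them equal: -v**2 - 2*v = 0, i.e. -v*(v + 2) = 0, so they meet at v = -2, 0.
For v in [-2, 0], t = -v**2 - 2*v + 1 is on the right; area = ∫[-2,0] (-v**2 - 2*v) dv = 4/3.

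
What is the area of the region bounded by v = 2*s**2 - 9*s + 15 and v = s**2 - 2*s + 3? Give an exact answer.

1/6

Set the curves equal: 2*s**2 - 9*s + 15 = s**2 - 2*s + 3, so s**2 - 7*s + 12 = 0, which factors as (s - 4)*(s - 3) = 0. The curves meet at s = 3, 4.
On [3, 4], v = s**2 - 2*s + 3 is on top; that piece has area ∫[3,4] (-(s**2 - 7*s + 12)) ds = 1/6.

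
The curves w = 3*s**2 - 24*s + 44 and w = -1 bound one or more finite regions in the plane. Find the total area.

Set the curves equal: 3*s**2 - 24*s + 44 = -1, so 3*s**2 - 24*s + 45 = 0, which factors as 3*(s - 5)*(s - 3) = 0. The curves meet at s = 3, 5.
On [3, 5], w = -1 is on top; that piece has area ∫[3,5] (-(3*s**2 - 24*s + 45)) ds = 4.

4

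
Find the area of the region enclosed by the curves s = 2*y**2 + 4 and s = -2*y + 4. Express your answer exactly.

1/3

Both boundary curves give s as a function of y, so integrate with respect to y. Setting them equal: 2*y**2 + 2*y = 0, i.e. 2*y*(y + 1) = 0, so they meet at y = -1, 0.
For y in [-1, 0], s = 2*y**2 + 4 is on the left; area = ∫[-1,0] (-(2*y**2 + 2*y)) dy = 1/3.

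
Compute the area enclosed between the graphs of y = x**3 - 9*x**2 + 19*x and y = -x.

Set the curves equal: x**3 - 9*x**2 + 19*x = -x, so x**3 - 9*x**2 + 20*x = 0, which factors as x*(x - 5)*(x - 4) = 0. The curves meet at x = 0, 4, 5.
On [0, 4], y = x**3 - 9*x**2 + 19*x is on top; that piece has area ∫[0,4] (x**3 - 9*x**2 + 20*x) dx = 32.
On [4, 5], y = -x is on top; that piece has area ∫[4,5] (-(x**3 - 9*x**2 + 20*x)) dx = 3/4.
Total enclosed area = 32 + 3/4 = 131/4.

131/4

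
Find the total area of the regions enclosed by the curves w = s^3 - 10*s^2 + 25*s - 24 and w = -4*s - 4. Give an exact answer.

Set the curves equal: s^3 - 10*s^2 + 25*s - 24 = -4*s - 4, so s^3 - 10*s^2 + 29*s - 20 = 0, which factors as (s - 5)*(s - 4)*(s - 1) = 0. The curves meet at s = 1, 4, 5.
On [1, 4], w = s^3 - 10*s^2 + 25*s - 24 is on top; that piece has area ∫[1,4] (s^3 - 10*s^2 + 29*s - 20) ds = 45/4.
On [4, 5], w = -4*s - 4 is on top; that piece has area ∫[4,5] (-(s^3 - 10*s^2 + 29*s - 20)) ds = 7/12.
Total enclosed area = 45/4 + 7/12 = 71/6.

71/6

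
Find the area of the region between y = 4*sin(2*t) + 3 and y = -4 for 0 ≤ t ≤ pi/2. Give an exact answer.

4 + 7*pi/2

On [0, pi/2], (4*sin(2*t) + 3) - (-4) = 4*sin(2*t) + 7 is ≥ 0 throughout, so the area is a single integral of |4*sin(2*t) + 7|.
∫[0,pi/2] (4*sin(2*t) + 7) dt = 4 + 7*pi/2.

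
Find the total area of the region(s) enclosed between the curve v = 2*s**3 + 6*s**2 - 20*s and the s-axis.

The curve meets the s-axis where 2*s**3 + 6*s**2 - 20*s = 0, i.e. 2*s*(s - 2)*(s + 5) = 0, at s = -5, 0, 2.
On [-5, 0] the curve lies above the axis; ∫[-5,0] (2*s**3 + 6*s**2 - 20*s) ds = 375/2, giving area 375/2.
On [0, 2] the curve lies below the axis; ∫[0,2] (2*s**3 + 6*s**2 - 20*s) ds = -16, giving area 16.
Total area = 375/2 + 16 = 407/2.

407/2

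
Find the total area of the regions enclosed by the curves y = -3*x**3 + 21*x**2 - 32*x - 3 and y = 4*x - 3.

Set the curves equal: -3*x**3 + 21*x**2 - 32*x - 3 = 4*x - 3, so -3*x**3 + 21*x**2 - 36*x = 0, which factors as -3*x*(x - 4)*(x - 3) = 0. The curves meet at x = 0, 3, 4.
On [0, 3], y = 4*x - 3 is on top; that piece has area ∫[0,3] (-(-3*x**3 + 21*x**2 - 36*x)) dx = 135/4.
On [3, 4], y = -3*x**3 + 21*x**2 - 32*x - 3 is on top; that piece has area ∫[3,4] (-3*x**3 + 21*x**2 - 36*x) dx = 7/4.
Total enclosed area = 135/4 + 7/4 = 71/2.

71/2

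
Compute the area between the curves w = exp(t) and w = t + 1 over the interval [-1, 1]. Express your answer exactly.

-2 - exp(-1) + exp(1)

On [-1, 1], (exp(t)) - (t + 1) = -t + exp(t) - 1 is ≥ 0 throughout, so the area is a single integral of |-t + exp(t) - 1|.
∫[-1,1] (-t + exp(t) - 1) dt = -2 - exp(-1) + exp(1).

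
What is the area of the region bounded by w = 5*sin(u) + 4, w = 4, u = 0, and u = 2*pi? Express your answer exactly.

The difference (5*sin(u) + 4) - (4) = 5*sin(u) changes sign at u = pi inside [0, 2*pi], so split the integral there.
∫[0,pi] (5*sin(u)) du = 10.
∫[pi,2*pi] (5*sin(u)) du = -10; the area of that piece is 10.
Total area = 10 + 10 = 20.

20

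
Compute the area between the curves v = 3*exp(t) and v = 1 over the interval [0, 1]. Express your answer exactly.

-4 + 3*exp(1)

On [0, 1], (3*exp(t)) - (1) = 3*exp(t) - 1 is ≥ 0 throughout, so the area is a single integral of |3*exp(t) - 1|.
∫[0,1] (3*exp(t) - 1) dt = -4 + 3*exp(1).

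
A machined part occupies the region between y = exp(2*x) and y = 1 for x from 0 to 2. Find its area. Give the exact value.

On [0, 2], (exp(2*x)) - (1) = exp(2*x) - 1 is ≥ 0 throughout, so the area is a single integral of |exp(2*x) - 1|.
∫[0,2] (exp(2*x) - 1) dx = -5/2 + exp(4)/2.

-5/2 + exp(4)/2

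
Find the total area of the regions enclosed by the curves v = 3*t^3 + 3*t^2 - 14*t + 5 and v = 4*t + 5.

253/4

Set the curves equal: 3*t^3 + 3*t^2 - 14*t + 5 = 4*t + 5, so 3*t^3 + 3*t^2 - 18*t = 0, which factors as 3*t*(t - 2)*(t + 3) = 0. The curves meet at t = -3, 0, 2.
On [-3, 0], v = 3*t^3 + 3*t^2 - 14*t + 5 is on top; that piece has area ∫[-3,0] (3*t^3 + 3*t^2 - 18*t) dt = 189/4.
On [0, 2], v = 4*t + 5 is on top; that piece has area ∫[0,2] (-(3*t^3 + 3*t^2 - 18*t)) dt = 16.
Total enclosed area = 189/4 + 16 = 253/4.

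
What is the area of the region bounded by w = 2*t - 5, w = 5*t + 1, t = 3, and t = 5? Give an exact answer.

On [3, 5], (2*t - 5) - (5*t + 1) = -3*t - 6 is ≤ 0 throughout, so the area is a single integral of |-3*t - 6|.
∫[3,5] (-3*t - 6) dt = -36; the area of that piece is 36.

36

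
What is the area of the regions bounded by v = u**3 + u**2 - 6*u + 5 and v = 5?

Set the curves equal: u**3 + u**2 - 6*u + 5 = 5, so u**3 + u**2 - 6*u = 0, which factors as u*(u - 2)*(u + 3) = 0. The curves meet at u = -3, 0, 2.
On [-3, 0], v = u**3 + u**2 - 6*u + 5 is on top; that piece has area ∫[-3,0] (u**3 + u**2 - 6*u) du = 63/4.
On [0, 2], v = 5 is on top; that piece has area ∫[0,2] (-(u**3 + u**2 - 6*u)) du = 16/3.
Total enclosed area = 63/4 + 16/3 = 253/12.

253/12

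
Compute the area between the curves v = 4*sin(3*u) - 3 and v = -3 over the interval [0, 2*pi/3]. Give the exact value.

16/3

The difference (4*sin(3*u) - 3) - (-3) = 4*sin(3*u) changes sign at u = pi/3 inside [0, 2*pi/3], so split the integral there.
∫[0,pi/3] (4*sin(3*u)) du = 8/3.
∫[pi/3,2*pi/3] (4*sin(3*u)) du = -8/3; the area of that piece is 8/3.
Total area = 8/3 + 8/3 = 16/3.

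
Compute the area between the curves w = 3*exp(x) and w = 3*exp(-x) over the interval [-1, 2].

The difference (3*exp(x)) - (3*exp(-x)) = 3*exp(x) - 3*exp(-x) changes sign at x = 0 inside [-1, 2], so split the integral there.
∫[-1,0] (3*exp(x) - 3*exp(-x)) dx = -3*exp(1) - 3*exp(-1) + 6; the area of that piece is -6 + 3*exp(-1) + 3*exp(1).
∫[0,2] (3*exp(x) - 3*exp(-x)) dx = -6 + 3*exp(-2) + 3*exp(2).
Total area = (-6 + 3*exp(-1) + 3*exp(1)) + (-6 + 3*exp(-2) + 3*exp(2)) = -12 + 3*exp(-2) + 3*exp(-1) + 3*exp(1) + 3*exp(2).

-12 + 3*exp(-2) + 3*exp(-1) + 3*exp(1) + 3*exp(2)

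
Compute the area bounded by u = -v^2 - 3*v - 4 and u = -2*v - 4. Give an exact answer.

Both boundary curves give u as a function of v, so integrate with respect to v. Setting them equal: -v^2 - v = 0, i.e. -v*(v + 1) = 0, so they meet at v = -1, 0.
For v in [-1, 0], u = -v^2 - 3*v - 4 is on the right; area = ∫[-1,0] (-v^2 - v) dv = 1/6.

1/6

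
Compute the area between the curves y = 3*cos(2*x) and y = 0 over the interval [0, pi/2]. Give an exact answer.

The difference (3*cos(2*x)) - (0) = 3*cos(2*x) changes sign at x = pi/4 inside [0, pi/2], so split the integral there.
∫[0,pi/4] (3*cos(2*x)) dx = 3/2.
∫[pi/4,pi/2] (3*cos(2*x)) dx = -3/2; the area of that piece is 3/2.
Total area = 3/2 + 3/2 = 3.

3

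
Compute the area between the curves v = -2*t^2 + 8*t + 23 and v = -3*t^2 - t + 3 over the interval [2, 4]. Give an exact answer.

338/3

On [2, 4], (-2*t^2 + 8*t + 23) - (-3*t^2 - t + 3) = t^2 + 9*t + 20 is ≥ 0 throughout, so the area is a single integral of |t^2 + 9*t + 20|.
∫[2,4] (t^2 + 9*t + 20) dt = 338/3.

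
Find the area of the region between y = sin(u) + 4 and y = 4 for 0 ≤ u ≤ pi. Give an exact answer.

2

On [0, pi], (sin(u) + 4) - (4) = sin(u) is ≥ 0 throughout, so the area is a single integral of |sin(u)|.
∫[0,pi] (sin(u)) du = 2.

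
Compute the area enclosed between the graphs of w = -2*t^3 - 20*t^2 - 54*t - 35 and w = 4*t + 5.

71/3

Set the curves equal: -2*t^3 - 20*t^2 - 54*t - 35 = 4*t + 5, so -2*t^3 - 20*t^2 - 58*t - 40 = 0, which factors as -2*(t + 1)*(t + 4)*(t + 5) = 0. The curves meet at t = -5, -4, -1.
On [-5, -4], w = 4*t + 5 is on top; that piece has area ∫[-5,-4] (-(-2*t^3 - 20*t^2 - 58*t - 40)) dt = 7/6.
On [-4, -1], w = -2*t^3 - 20*t^2 - 54*t - 35 is on top; that piece has area ∫[-4,-1] (-2*t^3 - 20*t^2 - 58*t - 40) dt = 45/2.
Total enclosed area = 7/6 + 45/2 = 71/3.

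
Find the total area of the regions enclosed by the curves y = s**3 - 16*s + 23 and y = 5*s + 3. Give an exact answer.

Set the curves equal: s**3 - 16*s + 23 = 5*s + 3, so s**3 - 21*s + 20 = 0, which factors as (s - 4)*(s - 1)*(s + 5) = 0. The curves meet at s = -5, 1, 4.
On [-5, 1], y = s**3 - 16*s + 23 is on top; that piece has area ∫[-5,1] (s**3 - 21*s + 20) ds = 216.
On [1, 4], y = 5*s + 3 is on top; that piece has area ∫[1,4] (-(s**3 - 21*s + 20)) ds = 135/4.
Total enclosed area = 216 + 135/4 = 999/4.

999/4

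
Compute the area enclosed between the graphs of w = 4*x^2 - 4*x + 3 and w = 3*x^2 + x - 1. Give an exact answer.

9/2

Set the curves equal: 4*x^2 - 4*x + 3 = 3*x^2 + x - 1, so x^2 - 5*x + 4 = 0, which factors as (x - 4)*(x - 1) = 0. The curves meet at x = 1, 4.
On [1, 4], w = 3*x^2 + x - 1 is on top; that piece has area ∫[1,4] (-(x^2 - 5*x + 4)) dx = 9/2.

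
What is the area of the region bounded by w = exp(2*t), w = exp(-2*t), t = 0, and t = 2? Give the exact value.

On [0, 2], (exp(2*t)) - (exp(-2*t)) = exp(2*t) - exp(-2*t) is ≥ 0 throughout, so the area is a single integral of |exp(2*t) - exp(-2*t)|.
∫[0,2] (exp(2*t) - exp(-2*t)) dt = -1 + exp(-4)/2 + exp(4)/2.

-1 + exp(-4)/2 + exp(4)/2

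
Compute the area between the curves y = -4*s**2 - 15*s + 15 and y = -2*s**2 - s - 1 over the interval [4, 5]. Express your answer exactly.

263/3

On [4, 5], (-4*s**2 - 15*s + 15) - (-2*s**2 - s - 1) = -2*s**2 - 14*s + 16 is ≤ 0 throughout, so the area is a single integral of |-2*s**2 - 14*s + 16|.
∫[4,5] (-2*s**2 - 14*s + 16) ds = -263/3; the area of that piece is 263/3.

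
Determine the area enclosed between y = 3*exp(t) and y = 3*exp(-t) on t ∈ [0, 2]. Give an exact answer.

-6 + 3*exp(-2) + 3*exp(2)

On [0, 2], (3*exp(t)) - (3*exp(-t)) = 3*exp(t) - 3*exp(-t) is ≥ 0 throughout, so the area is a single integral of |3*exp(t) - 3*exp(-t)|.
∫[0,2] (3*exp(t) - 3*exp(-t)) dt = -6 + 3*exp(-2) + 3*exp(2).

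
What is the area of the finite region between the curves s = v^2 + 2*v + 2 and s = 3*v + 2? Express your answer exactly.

1/6

Both boundary curves give s as a function of v, so integrate with respect to v. Setting them equal: v^2 - v = 0, i.e. v*(v - 1) = 0, so they meet at v = 0, 1.
For v in [0, 1], s = v^2 + 2*v + 2 is on the left; area = ∫[0,1] (-(v^2 - v)) dv = 1/6.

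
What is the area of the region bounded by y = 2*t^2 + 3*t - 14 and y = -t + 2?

72

Set the curves equal: 2*t^2 + 3*t - 14 = -t + 2, so 2*t^2 + 4*t - 16 = 0, which factors as 2*(t - 2)*(t + 4) = 0. The curves meet at t = -4, 2.
On [-4, 2], y = -t + 2 is on top; that piece has area ∫[-4,2] (-(2*t^2 + 4*t - 16)) dt = 72.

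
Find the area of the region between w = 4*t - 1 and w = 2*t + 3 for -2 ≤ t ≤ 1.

15

On [-2, 1], (4*t - 1) - (2*t + 3) = 2*t - 4 is ≤ 0 throughout, so the area is a single integral of |2*t - 4|.
∫[-2,1] (2*t - 4) dt = -15; the area of that piece is 15.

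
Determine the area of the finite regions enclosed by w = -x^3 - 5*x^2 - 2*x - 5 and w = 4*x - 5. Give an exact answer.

37/12

Set the curves equal: -x^3 - 5*x^2 - 2*x - 5 = 4*x - 5, so -x^3 - 5*x^2 - 6*x = 0, which factors as -x*(x + 2)*(x + 3) = 0. The curves meet at x = -3, -2, 0.
On [-3, -2], w = 4*x - 5 is on top; that piece has area ∫[-3,-2] (-(-x^3 - 5*x^2 - 6*x)) dx = 5/12.
On [-2, 0], w = -x^3 - 5*x^2 - 2*x - 5 is on top; that piece has area ∫[-2,0] (-x^3 - 5*x^2 - 6*x) dx = 8/3.
Total enclosed area = 5/12 + 8/3 = 37/12.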